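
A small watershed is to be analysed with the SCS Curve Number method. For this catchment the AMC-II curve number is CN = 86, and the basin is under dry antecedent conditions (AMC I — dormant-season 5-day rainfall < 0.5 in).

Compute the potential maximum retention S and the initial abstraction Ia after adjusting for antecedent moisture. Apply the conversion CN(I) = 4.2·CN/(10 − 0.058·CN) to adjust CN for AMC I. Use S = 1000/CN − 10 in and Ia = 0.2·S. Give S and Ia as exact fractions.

S = 500/129 in ≈ 3.876 in; Ia = 100/129 in ≈ 0.775 in

Adjust CN=86 to AMC I: 4.2·86/(10 − 0.058·86) → (1806/5) ÷ (1253/250) = 12900/179 ≈ 72.067
S = 1000/(12900/179) − 10 = 500/129 in ≈ 3.876 in
Ia = 0.2·(500/129) = 100/129 in ≈ 0.775 in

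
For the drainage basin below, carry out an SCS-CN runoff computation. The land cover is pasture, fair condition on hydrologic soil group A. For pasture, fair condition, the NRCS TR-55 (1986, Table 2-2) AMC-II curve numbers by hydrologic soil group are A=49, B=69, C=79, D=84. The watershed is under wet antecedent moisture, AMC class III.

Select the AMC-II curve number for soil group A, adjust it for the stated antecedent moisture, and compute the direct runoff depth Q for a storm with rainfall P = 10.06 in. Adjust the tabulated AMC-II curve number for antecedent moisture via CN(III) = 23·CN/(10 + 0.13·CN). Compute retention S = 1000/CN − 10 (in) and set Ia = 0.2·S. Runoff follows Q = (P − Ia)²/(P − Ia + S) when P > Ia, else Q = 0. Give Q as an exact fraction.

Q = 266133206161/43439144350 in ≈ 6.127 in

NRCS table: pasture, fair condition, soil group A → CN(II) = 49
CN(III) from CN(II)=49: (23·49)/(10 + 0.13·49) = 112700/1637 ≈ 68.845
S = 1000/(112700/1637) − 10 = 5100/1127 in ≈ 4.525 in
Ia = 0.2S: 0.2·4.525 = 0.905 in (exactly 1020/1127)
Excess rainfall: 10.060 − 0.905 = 9.155 in; P > Ia so Q > 0
Runoff Q = (P−Ia)²/(P−Ia+S) = (9.155)²/(9.155+4.525) = 266133206161/43439144350 ≈ 6.127 in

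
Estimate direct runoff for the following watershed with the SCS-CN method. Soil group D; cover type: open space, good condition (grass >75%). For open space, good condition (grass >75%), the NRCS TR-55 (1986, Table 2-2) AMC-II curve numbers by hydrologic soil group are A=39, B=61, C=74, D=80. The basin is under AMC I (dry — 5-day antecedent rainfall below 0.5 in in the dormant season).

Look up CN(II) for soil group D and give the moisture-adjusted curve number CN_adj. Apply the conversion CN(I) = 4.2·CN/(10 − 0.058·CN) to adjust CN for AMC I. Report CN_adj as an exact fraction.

CN_adj = 4200/67 ≈ 62.687

NRCS table: open space, good condition (grass >75%), soil group D → CN(II) = 80
CN(I) from CN(II)=80: (4.2·80)/(10 − 0.058·80) = 4200/67 ≈ 62.687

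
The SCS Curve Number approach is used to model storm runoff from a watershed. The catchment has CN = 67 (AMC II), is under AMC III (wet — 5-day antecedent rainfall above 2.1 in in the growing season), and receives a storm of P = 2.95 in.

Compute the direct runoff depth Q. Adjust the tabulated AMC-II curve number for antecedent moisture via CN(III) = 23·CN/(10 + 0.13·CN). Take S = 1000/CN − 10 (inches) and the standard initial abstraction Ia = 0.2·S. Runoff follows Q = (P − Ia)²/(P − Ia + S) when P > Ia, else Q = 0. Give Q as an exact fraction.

Adjust CN=67 to AMC III: 23·67/(10 + 0.13·67) → 1541 ÷ (1871/100) = 154100/1871 ≈ 82.362
Retention S: 1000/CN − 10 with CN=82.362 → S = 3300/1541 ≈ 2.141 in
Ia = 0.2·(3300/1541) = 660/1541 in ≈ 0.428 in
P − Ia = 2.950 − 0.428 = 77719/30820 ≈ 2.522 in (> 0, runoff occurs)
Q: (77719/30820)² ÷ (143719/30820) = 6040242961/4429419580 in (≈ 1.364 in)

Q = 6040242961/4429419580 in ≈ 1.364 in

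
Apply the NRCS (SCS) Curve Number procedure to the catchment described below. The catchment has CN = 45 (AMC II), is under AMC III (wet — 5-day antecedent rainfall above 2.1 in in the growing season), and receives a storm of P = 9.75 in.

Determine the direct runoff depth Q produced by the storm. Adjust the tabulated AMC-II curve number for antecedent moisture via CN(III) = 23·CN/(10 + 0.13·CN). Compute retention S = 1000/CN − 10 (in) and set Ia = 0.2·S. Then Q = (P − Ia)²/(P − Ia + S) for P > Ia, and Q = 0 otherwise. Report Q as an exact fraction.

Q = 51739249/9599004 in ≈ 5.390 in

Adjust CN=45 to AMC III: 23·45/(10 + 0.13·45) → 1035 ÷ (317/20) = 20700/317 ≈ 65.300
Max retention: S = 1000/(20700/317) − 10 = 1100/207 in (≈ 5.314 in)
Ia = 0.2·(1100/207) = 220/207 in ≈ 1.063 in
Excess rainfall: 9.750 − 1.063 = 8.687 in; P > Ia so Q > 0
Q = (7193/828)²/((7193/828) + 1100/207) = (51739249/685584)/(11593/828) = 51739249/9599004 in ≈ 5.390 in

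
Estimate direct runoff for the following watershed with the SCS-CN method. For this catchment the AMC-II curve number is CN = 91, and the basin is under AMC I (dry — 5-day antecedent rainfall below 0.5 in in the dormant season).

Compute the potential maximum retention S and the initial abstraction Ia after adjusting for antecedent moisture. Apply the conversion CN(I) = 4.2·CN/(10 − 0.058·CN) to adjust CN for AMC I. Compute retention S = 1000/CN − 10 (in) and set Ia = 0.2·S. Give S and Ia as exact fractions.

S = 1500/637 in ≈ 2.355 in; Ia = 300/637 in ≈ 0.471 in

Adjust CN=91 to AMC I: 4.2·91/(10 − 0.058·91) → (1911/5) ÷ (2361/500) = 63700/787 ≈ 80.940
S = 1000/(63700/787) − 10 = 1500/637 in ≈ 2.355 in
Ia = 0.2·(1500/637) = 300/637 in ≈ 0.471 in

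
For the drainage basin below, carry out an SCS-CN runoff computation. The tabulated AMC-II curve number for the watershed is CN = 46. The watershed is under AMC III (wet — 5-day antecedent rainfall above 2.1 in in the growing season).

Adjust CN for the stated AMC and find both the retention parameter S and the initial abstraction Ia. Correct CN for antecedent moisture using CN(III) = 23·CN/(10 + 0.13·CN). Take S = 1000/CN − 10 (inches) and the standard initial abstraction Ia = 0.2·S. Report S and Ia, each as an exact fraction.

S = 2700/529 in ≈ 5.104 in; Ia = 540/529 in ≈ 1.021 in

CN(III) from CN(II)=46: (23·46)/(10 + 0.13·46) = 52900/799 ≈ 66.208
S = 1000/(52900/799) − 10 = 2700/529 in ≈ 5.104 in
Initial abstraction Ia = S/5 = (2700/529)/5 = 540/529 ≈ 1.021 in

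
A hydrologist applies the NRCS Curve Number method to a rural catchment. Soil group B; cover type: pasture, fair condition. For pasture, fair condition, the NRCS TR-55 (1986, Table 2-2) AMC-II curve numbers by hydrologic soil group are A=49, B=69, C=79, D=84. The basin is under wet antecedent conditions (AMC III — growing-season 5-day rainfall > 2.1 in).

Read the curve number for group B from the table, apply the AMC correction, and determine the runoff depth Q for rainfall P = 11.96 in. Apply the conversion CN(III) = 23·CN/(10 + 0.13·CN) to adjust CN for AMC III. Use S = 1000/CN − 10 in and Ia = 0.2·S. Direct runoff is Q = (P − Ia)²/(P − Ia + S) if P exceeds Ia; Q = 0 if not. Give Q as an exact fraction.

Q = 210692934169/21286153275 in ≈ 9.898 in

NRCS table: pasture, fair condition, soil group B → CN(II) = 69
CN(III) from CN(II)=69: (23·69)/(10 + 0.13·69) = 158700/1897 ≈ 83.658
Max retention: S = 1000/(158700/1897) − 10 = 3100/1587 in (≈ 1.953 in)
Ia = 0.2·(3100/1587) = 620/1587 in ≈ 0.391 in
Excess rainfall: 11.960 − 0.391 = 11.569 in; P > Ia so Q > 0
Q = (459013/39675)²/((459013/39675) + 3100/1587) = (210692934169/1574105625)/(536513/39675) = 210692934169/21286153275 in ≈ 9.898 in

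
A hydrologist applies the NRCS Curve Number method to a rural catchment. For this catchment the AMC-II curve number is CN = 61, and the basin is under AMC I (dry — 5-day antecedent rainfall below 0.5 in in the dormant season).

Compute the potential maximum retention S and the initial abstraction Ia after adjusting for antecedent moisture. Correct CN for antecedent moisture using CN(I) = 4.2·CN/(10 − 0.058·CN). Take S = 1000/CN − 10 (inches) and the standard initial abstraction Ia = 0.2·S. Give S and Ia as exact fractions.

S = 6500/427 in ≈ 15.222 in; Ia = 1300/427 in ≈ 3.044 in

Adjust CN=61 to AMC I: 4.2·61/(10 − 0.058·61) → (1281/5) ÷ (3231/500) = 42700/1077 ≈ 39.647
Retention S: 1000/CN − 10 with CN=39.647 → S = 6500/427 ≈ 15.222 in
Ia = 0.2S: 0.2·15.222 = 3.044 in (exactly 1300/427)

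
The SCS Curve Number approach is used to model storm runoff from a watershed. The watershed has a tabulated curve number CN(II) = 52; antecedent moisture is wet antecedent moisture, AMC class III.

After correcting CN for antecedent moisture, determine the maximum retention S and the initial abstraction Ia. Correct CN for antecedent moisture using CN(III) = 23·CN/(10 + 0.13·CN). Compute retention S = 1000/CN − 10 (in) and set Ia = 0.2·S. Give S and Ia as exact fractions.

Wet (AMC III): CN(III) = 23·52/(10 + 0.13·52) = 1196/(419/25) = 29900/419 ≈ 71.360
S = 1000/(29900/419) − 10 = 1200/299 in ≈ 4.013 in
Initial abstraction Ia = S/5 = (1200/299)/5 = 240/299 ≈ 0.803 in

S = 1200/299 in ≈ 4.013 in; Ia = 240/299 in ≈ 0.803 in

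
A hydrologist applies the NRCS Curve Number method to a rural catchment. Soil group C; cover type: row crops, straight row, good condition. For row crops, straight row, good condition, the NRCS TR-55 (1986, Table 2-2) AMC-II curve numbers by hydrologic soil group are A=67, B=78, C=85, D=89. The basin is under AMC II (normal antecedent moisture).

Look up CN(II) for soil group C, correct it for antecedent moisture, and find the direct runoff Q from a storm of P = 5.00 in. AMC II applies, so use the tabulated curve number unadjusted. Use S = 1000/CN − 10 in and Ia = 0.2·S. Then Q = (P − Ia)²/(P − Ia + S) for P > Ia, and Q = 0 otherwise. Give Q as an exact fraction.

NRCS table: row crops, straight row, good condition, soil group C → CN(II) = 85
Average conditions: CN = 85 (no AMC adjustment).
S = 1000/85 − 10 = 30/17 in ≈ 1.765 in
Ia = 0.2·(30/17) = 6/17 in ≈ 0.353 in
Excess rainfall: 5.000 − 0.353 = 4.647 in; P > Ia so Q > 0
Q = (79/17)²/((79/17) + 30/17) = (6241/289)/(109/17) = 6241/1853 in ≈ 3.368 in

Q = 6241/1853 in ≈ 3.368 in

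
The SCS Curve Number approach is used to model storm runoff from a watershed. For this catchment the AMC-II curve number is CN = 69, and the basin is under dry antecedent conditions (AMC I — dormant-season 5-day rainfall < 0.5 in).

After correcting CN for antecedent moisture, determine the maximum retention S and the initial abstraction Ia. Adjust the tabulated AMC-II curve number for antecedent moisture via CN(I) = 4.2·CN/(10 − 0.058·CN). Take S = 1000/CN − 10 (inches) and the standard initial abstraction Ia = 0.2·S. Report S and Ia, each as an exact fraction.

S = 15500/1449 in ≈ 10.697 in; Ia = 3100/1449 in ≈ 2.139 in

CN(I) from CN(II)=69: (4.2·69)/(10 − 0.058·69) = 144900/2999 ≈ 48.316
Retention S: 1000/CN − 10 with CN=48.316 → S = 15500/1449 ≈ 10.697 in
Ia = 0.2·(15500/1449) = 3100/1449 in ≈ 2.139 in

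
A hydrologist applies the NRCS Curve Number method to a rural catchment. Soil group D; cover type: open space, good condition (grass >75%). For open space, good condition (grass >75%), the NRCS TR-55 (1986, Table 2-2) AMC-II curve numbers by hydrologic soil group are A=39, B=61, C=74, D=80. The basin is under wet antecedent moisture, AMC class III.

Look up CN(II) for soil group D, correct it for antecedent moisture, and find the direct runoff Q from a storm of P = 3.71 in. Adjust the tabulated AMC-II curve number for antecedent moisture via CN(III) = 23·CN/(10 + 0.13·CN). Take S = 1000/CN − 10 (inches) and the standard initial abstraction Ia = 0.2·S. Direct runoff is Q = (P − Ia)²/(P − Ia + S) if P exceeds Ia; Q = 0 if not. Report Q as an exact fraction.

NRCS table: open space, good condition (grass >75%), soil group D → CN(II) = 80
Adjust CN=80 to AMC III: 23·80/(10 + 0.13·80) → 1840 ÷ (102/5) = 4600/51 ≈ 90.196
Max retention: S = 1000/(4600/51) − 10 = 25/23 in (≈ 1.087 in)
Initial abstraction Ia = S/5 = (25/23)/5 = 5/23 ≈ 0.217 in
Excess rainfall: 3.710 − 0.217 = 3.493 in; P > Ia so Q > 0
Runoff Q = (P−Ia)²/(P−Ia+S) = (3.493)²/(3.493+1.087) = 64529089/24225900 ≈ 2.664 in

Q = 64529089/24225900 in ≈ 2.664 in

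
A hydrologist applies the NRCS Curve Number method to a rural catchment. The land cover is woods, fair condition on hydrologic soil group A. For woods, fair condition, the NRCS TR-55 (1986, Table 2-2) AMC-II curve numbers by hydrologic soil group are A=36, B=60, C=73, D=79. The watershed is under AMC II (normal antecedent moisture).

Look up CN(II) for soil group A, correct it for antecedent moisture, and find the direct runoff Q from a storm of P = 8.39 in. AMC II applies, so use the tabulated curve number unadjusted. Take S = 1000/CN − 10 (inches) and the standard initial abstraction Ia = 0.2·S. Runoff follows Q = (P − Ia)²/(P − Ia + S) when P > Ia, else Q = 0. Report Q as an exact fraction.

Q = 18931201/18315900 in ≈ 1.034 in

NRCS table: woods, fair condition, soil group A → CN(II) = 36
AMC II — tabulated CN = 36 applies directly.
S = 1000/36 − 10 = 160/9 in ≈ 17.778 in
Initial abstraction Ia = S/5 = (160/9)/5 = 32/9 ≈ 3.556 in
Since P=8.390 > Ia=3.556: effective rainfall P−Ia = 4351/900 in
Q = (4351/900)²/((4351/900) + 160/9) = (18931201/810000)/(20351/900) = 18931201/18315900 in ≈ 1.034 in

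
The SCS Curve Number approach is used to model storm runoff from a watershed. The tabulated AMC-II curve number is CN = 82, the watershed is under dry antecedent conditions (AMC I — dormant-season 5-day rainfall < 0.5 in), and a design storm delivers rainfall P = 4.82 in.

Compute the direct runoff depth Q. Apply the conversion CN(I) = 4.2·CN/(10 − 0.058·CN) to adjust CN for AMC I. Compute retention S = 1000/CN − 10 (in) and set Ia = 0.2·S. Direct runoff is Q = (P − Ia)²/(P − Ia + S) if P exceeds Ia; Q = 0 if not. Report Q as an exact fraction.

Q = 2934063889/1853546450 in ≈ 1.583 in

CN(I) from CN(II)=82: (4.2·82)/(10 − 0.058·82) = 28700/437 ≈ 65.675
Max retention: S = 1000/(28700/437) − 10 = 1500/287 in (≈ 5.226 in)
Initial abstraction Ia = S/5 = (1500/287)/5 = 300/287 ≈ 1.045 in
Since P=4.820 > Ia=1.045: effective rainfall P−Ia = 54167/14350 in
Q = (54167/14350)²/((54167/14350) + 1500/287) = (2934063889/205922500)/(129167/14350) = 2934063889/1853546450 in ≈ 1.583 in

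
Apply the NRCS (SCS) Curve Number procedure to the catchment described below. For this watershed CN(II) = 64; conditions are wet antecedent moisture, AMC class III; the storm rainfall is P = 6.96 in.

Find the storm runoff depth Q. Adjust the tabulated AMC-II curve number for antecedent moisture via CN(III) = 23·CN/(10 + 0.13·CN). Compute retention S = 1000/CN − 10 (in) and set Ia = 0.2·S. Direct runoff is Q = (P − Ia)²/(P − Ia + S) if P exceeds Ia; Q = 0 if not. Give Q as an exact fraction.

Q = 73834563/15722800 in ≈ 4.696 in

CN(III) from CN(II)=64: (23·64)/(10 + 0.13·64) = 18400/229 ≈ 80.349
Max retention: S = 1000/(18400/229) − 10 = 225/92 in (≈ 2.446 in)
Ia = 0.2S: 0.2·2.446 = 0.489 in (exactly 45/92)
Excess rainfall: 6.960 − 0.489 = 6.471 in; P > Ia so Q > 0
Q = (14883/2300)²/((14883/2300) + 225/92) = (221503689/5290000)/(5127/575) = 73834563/15722800 in ≈ 4.696 in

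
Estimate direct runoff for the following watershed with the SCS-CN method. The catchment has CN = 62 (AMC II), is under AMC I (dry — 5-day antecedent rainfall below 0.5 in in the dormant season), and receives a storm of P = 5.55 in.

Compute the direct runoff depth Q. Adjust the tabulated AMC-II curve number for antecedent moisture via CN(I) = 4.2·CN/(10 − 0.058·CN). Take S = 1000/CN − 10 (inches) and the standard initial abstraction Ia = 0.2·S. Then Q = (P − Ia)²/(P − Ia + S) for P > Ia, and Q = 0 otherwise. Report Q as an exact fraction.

Dry (AMC I): CN(I) = 4.2·62/(10 − 0.058·62) = (1302/5)/(1601/250) = 65100/1601 ≈ 40.662
S = 1000/(65100/1601) − 10 = 9500/651 in ≈ 14.593 in
Ia = 0.2S: 0.2·14.593 = 2.919 in (exactly 1900/651)
P − Ia = 5.550 − 2.919 = 34261/13020 ≈ 2.631 in (> 0, runoff occurs)
Runoff Q = (P−Ia)²/(P−Ia+S) = (2.631)²/(2.631+14.593) = 1173816121/2919878220 ≈ 0.402 in

Q = 1173816121/2919878220 in ≈ 0.402 in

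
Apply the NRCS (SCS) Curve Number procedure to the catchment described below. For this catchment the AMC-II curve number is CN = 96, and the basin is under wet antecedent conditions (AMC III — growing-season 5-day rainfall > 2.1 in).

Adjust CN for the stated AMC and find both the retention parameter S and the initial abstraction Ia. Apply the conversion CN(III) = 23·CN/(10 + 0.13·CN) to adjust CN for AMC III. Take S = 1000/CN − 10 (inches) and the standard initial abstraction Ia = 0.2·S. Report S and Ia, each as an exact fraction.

Adjust CN=96 to AMC III: 23·96/(10 + 0.13·96) → 2208 ÷ (562/25) = 27600/281 ≈ 98.221
Retention S: 1000/CN − 10 with CN=98.221 → S = 25/138 ≈ 0.181 in
Ia = 0.2S: 0.2·0.181 = 0.036 in (exactly 5/138)

S = 25/138 in ≈ 0.181 in; Ia = 5/138 in ≈ 0.036 in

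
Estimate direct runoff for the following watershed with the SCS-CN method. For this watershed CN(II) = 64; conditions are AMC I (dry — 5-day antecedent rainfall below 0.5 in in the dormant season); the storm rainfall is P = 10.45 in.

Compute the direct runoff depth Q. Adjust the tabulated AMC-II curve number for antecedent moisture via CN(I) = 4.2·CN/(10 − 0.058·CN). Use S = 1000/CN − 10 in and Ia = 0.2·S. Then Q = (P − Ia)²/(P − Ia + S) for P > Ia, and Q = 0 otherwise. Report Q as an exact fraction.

Q = 295936/103705 in ≈ 2.854 in

CN(I) from CN(II)=64: (4.2·64)/(10 − 0.058·64) = 5600/131 ≈ 42.748
Retention S: 1000/CN − 10 with CN=42.748 → S = 375/28 ≈ 13.393 in
Initial abstraction Ia = S/5 = (375/28)/5 = 75/28 ≈ 2.679 in
Since P=10.450 > Ia=2.679: effective rainfall P−Ia = 272/35 in
Runoff Q = (P−Ia)²/(P−Ia+S) = (7.771)²/(7.771+13.393) = 295936/103705 ≈ 2.854 in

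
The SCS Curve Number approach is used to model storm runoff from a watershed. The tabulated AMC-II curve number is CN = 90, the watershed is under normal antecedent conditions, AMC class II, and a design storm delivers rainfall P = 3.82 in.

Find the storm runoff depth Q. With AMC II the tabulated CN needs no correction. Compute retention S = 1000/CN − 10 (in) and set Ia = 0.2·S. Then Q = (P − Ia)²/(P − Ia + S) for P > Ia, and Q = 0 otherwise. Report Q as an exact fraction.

Q = 2621161/953550 in ≈ 2.749 in

Average conditions: CN = 90 (no AMC adjustment).
S = 1000/90 − 10 = 10/9 in ≈ 1.111 in
Ia = 0.2S: 0.2·1.111 = 0.222 in (exactly 2/9)
P − Ia = 3.820 − 0.222 = 1619/450 ≈ 3.598 in (> 0, runoff occurs)
Runoff Q = (P−Ia)²/(P−Ia+S) = (3.598)²/(3.598+1.111) = 2621161/953550 ≈ 2.749 in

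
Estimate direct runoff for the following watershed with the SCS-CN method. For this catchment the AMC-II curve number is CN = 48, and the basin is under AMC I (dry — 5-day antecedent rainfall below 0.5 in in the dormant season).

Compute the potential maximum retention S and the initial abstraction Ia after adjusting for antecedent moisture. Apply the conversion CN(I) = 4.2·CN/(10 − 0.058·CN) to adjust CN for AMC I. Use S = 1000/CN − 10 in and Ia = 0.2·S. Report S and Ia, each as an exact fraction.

Adjust CN=48 to AMC I: 4.2·48/(10 − 0.058·48) → (1008/5) ÷ (902/125) = 12600/451 ≈ 27.938
Max retention: S = 1000/(12600/451) − 10 = 1625/63 in (≈ 25.794 in)
Initial abstraction Ia = S/5 = (1625/63)/5 = 325/63 ≈ 5.159 in

S = 1625/63 in ≈ 25.794 in; Ia = 325/63 in ≈ 5.159 in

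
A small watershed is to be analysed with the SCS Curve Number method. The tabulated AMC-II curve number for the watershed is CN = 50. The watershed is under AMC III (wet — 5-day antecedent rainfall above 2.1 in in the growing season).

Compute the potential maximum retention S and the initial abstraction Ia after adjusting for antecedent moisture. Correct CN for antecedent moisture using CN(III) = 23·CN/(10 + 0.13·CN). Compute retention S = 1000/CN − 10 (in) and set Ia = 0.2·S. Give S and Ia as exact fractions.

Adjust CN=50 to AMC III: 23·50/(10 + 0.13·50) → 1150 ÷ (33/2) = 2300/33 ≈ 69.697
Retention S: 1000/CN − 10 with CN=69.697 → S = 100/23 ≈ 4.348 in
Ia = 0.2S: 0.2·4.348 = 0.870 in (exactly 20/23)

S = 100/23 in ≈ 4.348 in; Ia = 20/23 in ≈ 0.870 in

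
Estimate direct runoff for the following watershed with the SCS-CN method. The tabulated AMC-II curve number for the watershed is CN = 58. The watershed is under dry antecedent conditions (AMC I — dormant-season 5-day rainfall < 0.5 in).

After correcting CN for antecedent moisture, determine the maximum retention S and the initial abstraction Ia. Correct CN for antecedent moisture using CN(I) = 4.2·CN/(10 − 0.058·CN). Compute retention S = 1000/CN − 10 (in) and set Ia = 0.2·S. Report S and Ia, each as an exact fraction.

Dry (AMC I): CN(I) = 4.2·58/(10 − 0.058·58) = (1218/5)/(1659/250) = 2900/79 ≈ 36.709
Max retention: S = 1000/(2900/79) − 10 = 500/29 in (≈ 17.241 in)
Initial abstraction Ia = S/5 = (500/29)/5 = 100/29 ≈ 3.448 in

S = 500/29 in ≈ 17.241 in; Ia = 100/29 in ≈ 3.448 in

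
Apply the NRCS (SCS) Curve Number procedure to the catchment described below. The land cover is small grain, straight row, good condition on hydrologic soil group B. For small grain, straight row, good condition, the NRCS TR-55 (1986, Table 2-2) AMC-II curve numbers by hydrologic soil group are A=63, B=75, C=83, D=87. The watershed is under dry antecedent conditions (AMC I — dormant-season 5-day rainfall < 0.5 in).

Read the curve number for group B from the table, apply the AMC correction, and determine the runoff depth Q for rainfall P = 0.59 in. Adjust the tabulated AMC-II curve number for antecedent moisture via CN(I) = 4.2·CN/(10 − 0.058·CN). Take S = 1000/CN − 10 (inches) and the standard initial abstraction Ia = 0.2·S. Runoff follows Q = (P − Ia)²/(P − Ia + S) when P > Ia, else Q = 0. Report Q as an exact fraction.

Q = 0 in ≈ 0.000 in

NRCS table: small grain, straight row, good condition, soil group B → CN(II) = 75
Adjust CN=75 to AMC I: 4.2·75/(10 − 0.058·75) → 315 ÷ (113/20) = 6300/113 ≈ 55.752
Max retention: S = 1000/(6300/113) − 10 = 500/63 in (≈ 7.937 in)
Ia = 0.2S: 0.2·7.937 = 1.587 in (exactly 100/63)
P = 0.590 ≤ Ia = 1.587 in: entire storm abstracted, Q = 0.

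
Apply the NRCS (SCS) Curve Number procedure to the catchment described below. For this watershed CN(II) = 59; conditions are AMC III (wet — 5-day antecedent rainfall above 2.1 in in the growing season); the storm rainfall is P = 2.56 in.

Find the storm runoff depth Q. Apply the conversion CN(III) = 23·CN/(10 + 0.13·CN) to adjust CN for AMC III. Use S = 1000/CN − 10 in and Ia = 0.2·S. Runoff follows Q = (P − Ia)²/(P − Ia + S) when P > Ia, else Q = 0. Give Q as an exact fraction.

Q = 275128569/358010525 in ≈ 0.768 in

Adjust CN=59 to AMC III: 23·59/(10 + 0.13·59) → 1357 ÷ (1767/100) = 135700/1767 ≈ 76.797
S = 1000/(135700/1767) − 10 = 4100/1357 in ≈ 3.021 in
Initial abstraction Ia = S/5 = (4100/1357)/5 = 820/1357 ≈ 0.604 in
P − Ia = 2.560 − 0.604 = 66348/33925 ≈ 1.956 in (> 0, runoff occurs)
Q: (66348/33925)² ÷ (168848/33925) = 275128569/358010525 in (≈ 0.768 in)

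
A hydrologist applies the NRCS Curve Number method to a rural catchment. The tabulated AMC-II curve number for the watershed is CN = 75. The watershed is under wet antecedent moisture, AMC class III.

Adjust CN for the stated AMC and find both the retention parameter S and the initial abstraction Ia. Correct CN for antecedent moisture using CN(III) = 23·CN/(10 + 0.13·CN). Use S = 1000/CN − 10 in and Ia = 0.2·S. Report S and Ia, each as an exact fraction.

S = 100/69 in ≈ 1.449 in; Ia = 20/69 in ≈ 0.290 in

Adjust CN=75 to AMC III: 23·75/(10 + 0.13·75) → 1725 ÷ (79/4) = 6900/79 ≈ 87.342
S = 1000/(6900/79) − 10 = 100/69 in ≈ 1.449 in
Initial abstraction Ia = S/5 = (100/69)/5 = 20/69 ≈ 0.290 in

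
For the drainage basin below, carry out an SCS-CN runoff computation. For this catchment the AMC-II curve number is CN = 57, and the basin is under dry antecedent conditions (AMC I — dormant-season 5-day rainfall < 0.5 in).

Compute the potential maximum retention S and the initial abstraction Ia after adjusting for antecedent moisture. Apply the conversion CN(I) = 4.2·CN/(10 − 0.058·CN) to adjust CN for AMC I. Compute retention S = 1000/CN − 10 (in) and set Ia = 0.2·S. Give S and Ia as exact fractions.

S = 21500/1197 in ≈ 17.962 in; Ia = 4300/1197 in ≈ 3.592 in

CN(I) from CN(II)=57: (4.2·57)/(10 − 0.058·57) = 119700/3347 ≈ 35.763
Max retention: S = 1000/(119700/3347) − 10 = 21500/1197 in (≈ 17.962 in)
Initial abstraction Ia = S/5 = (21500/1197)/5 = 4300/1197 ≈ 3.592 in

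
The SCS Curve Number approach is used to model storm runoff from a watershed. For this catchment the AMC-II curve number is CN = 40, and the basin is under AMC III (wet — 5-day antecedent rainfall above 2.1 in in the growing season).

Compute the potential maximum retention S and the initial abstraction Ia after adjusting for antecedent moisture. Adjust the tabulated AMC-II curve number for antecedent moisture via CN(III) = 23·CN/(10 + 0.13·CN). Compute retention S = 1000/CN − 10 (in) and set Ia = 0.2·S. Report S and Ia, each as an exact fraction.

CN(III) from CN(II)=40: (23·40)/(10 + 0.13·40) = 1150/19 ≈ 60.526
Max retention: S = 1000/(1150/19) − 10 = 150/23 in (≈ 6.522 in)
Ia = 0.2·(150/23) = 30/23 in ≈ 1.304 in

S = 150/23 in ≈ 6.522 in; Ia = 30/23 in ≈ 1.304 in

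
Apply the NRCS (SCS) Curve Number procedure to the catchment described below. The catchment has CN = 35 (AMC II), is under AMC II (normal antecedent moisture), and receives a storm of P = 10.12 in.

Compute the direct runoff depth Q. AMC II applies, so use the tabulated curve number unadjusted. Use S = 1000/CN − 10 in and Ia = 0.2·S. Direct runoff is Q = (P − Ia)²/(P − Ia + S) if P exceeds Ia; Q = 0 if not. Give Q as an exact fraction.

Average conditions: CN = 35 (no AMC adjustment).
Max retention: S = 1000/35 − 10 = 130/7 in (≈ 18.571 in)
Initial abstraction Ia = S/5 = (130/7)/5 = 26/7 ≈ 3.714 in
Excess rainfall: 10.120 − 3.714 = 6.406 in; P > Ia so Q > 0
Runoff Q = (P−Ia)²/(P−Ia+S) = (6.406)²/(6.406+18.571) = 1256641/764925 ≈ 1.643 in

Q = 1256641/764925 in ≈ 1.643 in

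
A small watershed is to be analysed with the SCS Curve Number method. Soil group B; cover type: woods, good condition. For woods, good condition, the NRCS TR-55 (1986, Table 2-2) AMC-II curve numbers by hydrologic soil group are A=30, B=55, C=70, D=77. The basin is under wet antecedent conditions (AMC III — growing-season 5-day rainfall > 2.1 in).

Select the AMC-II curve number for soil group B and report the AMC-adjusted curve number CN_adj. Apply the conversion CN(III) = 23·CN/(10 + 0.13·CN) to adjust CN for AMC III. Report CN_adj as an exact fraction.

CN_adj = 25300/343 ≈ 73.761

NRCS table: woods, good condition, soil group B → CN(II) = 55
Adjust CN=55 to AMC III: 23·55/(10 + 0.13·55) → 1265 ÷ (343/20) = 25300/343 ≈ 73.761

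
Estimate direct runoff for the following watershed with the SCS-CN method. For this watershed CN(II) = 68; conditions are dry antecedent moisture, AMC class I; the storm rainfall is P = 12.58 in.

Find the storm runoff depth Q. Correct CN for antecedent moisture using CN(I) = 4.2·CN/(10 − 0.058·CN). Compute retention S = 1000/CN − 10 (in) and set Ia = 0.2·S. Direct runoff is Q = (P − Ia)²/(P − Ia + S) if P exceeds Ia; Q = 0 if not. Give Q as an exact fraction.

CN(I) from CN(II)=68: (4.2·68)/(10 − 0.058·68) = 35700/757 ≈ 47.160
Max retention: S = 1000/(35700/757) − 10 = 4000/357 in (≈ 11.204 in)
Initial abstraction Ia = S/5 = (4000/357)/5 = 800/357 ≈ 2.241 in
Excess rainfall: 12.580 − 2.241 = 10.339 in; P > Ia so Q > 0
Q: (184553/17850)² ÷ (384553/17850) = 34059809809/6864271050 in (≈ 4.962 in)

Q = 34059809809/6864271050 in ≈ 4.962 in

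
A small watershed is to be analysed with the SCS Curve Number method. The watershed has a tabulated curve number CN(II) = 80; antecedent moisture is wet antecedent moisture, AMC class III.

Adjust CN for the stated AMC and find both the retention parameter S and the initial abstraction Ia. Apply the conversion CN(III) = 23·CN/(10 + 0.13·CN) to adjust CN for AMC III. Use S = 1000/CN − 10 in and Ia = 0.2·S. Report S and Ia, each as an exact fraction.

S = 25/23 in ≈ 1.087 in; Ia = 5/23 in ≈ 0.217 in

Wet (AMC III): CN(III) = 23·80/(10 + 0.13·80) = 1840/(102/5) = 4600/51 ≈ 90.196
S = 1000/(4600/51) − 10 = 25/23 in ≈ 1.087 in
Ia = 0.2S: 0.2·1.087 = 0.217 in (exactly 5/23)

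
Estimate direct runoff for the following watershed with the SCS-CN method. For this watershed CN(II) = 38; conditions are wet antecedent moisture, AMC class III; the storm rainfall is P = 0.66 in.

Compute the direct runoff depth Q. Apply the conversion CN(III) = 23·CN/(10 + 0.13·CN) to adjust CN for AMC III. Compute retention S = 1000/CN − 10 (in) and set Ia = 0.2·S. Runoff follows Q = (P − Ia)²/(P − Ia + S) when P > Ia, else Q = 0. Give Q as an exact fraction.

Q = 0 in ≈ 0.000 in

CN(III) from CN(II)=38: (23·38)/(10 + 0.13·38) = 43700/747 ≈ 58.501
Max retention: S = 1000/(43700/747) − 10 = 3100/437 in (≈ 7.094 in)
Ia = 0.2·(3100/437) = 620/437 in ≈ 1.419 in
P = 0.660 ≤ Ia = 1.419 in: entire storm abstracted, Q = 0.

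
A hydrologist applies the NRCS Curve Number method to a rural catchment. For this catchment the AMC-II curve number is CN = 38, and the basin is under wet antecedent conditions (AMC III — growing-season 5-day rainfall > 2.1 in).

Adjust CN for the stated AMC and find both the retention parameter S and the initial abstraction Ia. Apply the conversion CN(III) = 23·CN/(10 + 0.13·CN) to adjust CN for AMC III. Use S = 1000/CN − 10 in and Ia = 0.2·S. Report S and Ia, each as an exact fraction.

Adjust CN=38 to AMC III: 23·38/(10 + 0.13·38) → 874 ÷ (747/50) = 43700/747 ≈ 58.501
S = 1000/(43700/747) − 10 = 3100/437 in ≈ 7.094 in
Ia = 0.2S: 0.2·7.094 = 1.419 in (exactly 620/437)

S = 3100/437 in ≈ 7.094 in; Ia = 620/437 in ≈ 1.419 in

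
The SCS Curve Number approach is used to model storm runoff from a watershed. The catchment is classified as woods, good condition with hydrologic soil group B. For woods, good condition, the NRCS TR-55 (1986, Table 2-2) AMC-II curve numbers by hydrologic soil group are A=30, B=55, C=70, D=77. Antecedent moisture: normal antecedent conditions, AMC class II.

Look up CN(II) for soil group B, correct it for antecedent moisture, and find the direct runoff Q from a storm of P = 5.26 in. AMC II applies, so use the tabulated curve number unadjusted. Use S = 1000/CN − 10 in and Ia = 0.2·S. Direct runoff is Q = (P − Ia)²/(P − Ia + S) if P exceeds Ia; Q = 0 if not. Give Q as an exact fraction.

Q = 3972049/3571150 in ≈ 1.112 in

NRCS table: woods, good condition, soil group B → CN(II) = 55
CN(II) = 55; AMC II needs no correction.
Retention S: 1000/CN − 10 with CN=55.000 → S = 90/11 ≈ 8.182 in
Ia = 0.2S: 0.2·8.182 = 1.636 in (exactly 18/11)
Excess rainfall: 5.260 − 1.636 = 3.624 in; P > Ia so Q > 0
Q = (1993/550)²/((1993/550) + 90/11) = (3972049/302500)/(6493/550) = 3972049/3571150 in ≈ 1.112 in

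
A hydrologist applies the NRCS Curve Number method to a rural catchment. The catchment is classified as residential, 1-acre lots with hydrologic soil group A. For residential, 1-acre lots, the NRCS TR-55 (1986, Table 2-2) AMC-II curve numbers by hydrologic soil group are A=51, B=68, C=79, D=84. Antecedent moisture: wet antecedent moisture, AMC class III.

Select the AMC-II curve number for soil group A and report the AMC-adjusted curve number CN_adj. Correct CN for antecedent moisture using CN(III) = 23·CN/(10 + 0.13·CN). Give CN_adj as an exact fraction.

CN_adj = 117300/1663 ≈ 70.535

NRCS table: residential, 1-acre lots, soil group A → CN(II) = 51
CN(III) from CN(II)=51: (23·51)/(10 + 0.13·51) = 117300/1663 ≈ 70.535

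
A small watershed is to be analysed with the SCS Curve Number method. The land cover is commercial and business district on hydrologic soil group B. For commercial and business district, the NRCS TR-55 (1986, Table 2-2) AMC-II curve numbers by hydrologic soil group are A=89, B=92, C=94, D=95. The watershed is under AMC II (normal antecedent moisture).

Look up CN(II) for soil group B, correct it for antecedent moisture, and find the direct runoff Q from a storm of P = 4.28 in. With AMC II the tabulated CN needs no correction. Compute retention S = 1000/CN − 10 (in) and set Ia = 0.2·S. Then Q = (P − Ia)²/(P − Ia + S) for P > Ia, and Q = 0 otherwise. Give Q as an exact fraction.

Q = 5574321/1645075 in ≈ 3.388 in

NRCS table: commercial and business district, soil group B → CN(II) = 92
AMC II — tabulated CN = 92 applies directly.
Max retention: S = 1000/92 − 10 = 20/23 in (≈ 0.870 in)
Ia = 0.2S: 0.2·0.870 = 0.174 in (exactly 4/23)
P − Ia = 4.280 − 0.174 = 2361/575 ≈ 4.106 in (> 0, runoff occurs)
Runoff Q = (P−Ia)²/(P−Ia+S) = (4.106)²/(4.106+0.870) = 5574321/1645075 ≈ 3.388 in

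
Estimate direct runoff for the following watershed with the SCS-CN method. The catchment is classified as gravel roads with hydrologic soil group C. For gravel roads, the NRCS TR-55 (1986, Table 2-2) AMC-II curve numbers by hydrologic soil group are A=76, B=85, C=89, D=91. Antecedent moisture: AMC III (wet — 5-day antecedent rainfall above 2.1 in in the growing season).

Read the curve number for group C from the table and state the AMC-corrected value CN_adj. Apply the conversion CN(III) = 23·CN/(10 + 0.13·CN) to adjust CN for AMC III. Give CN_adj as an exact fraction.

CN_adj = 204700/2157 ≈ 94.900

NRCS table: gravel roads, soil group C → CN(II) = 89
Adjust CN=89 to AMC III: 23·89/(10 + 0.13·89) → 2047 ÷ (2157/100) = 204700/2157 ≈ 94.900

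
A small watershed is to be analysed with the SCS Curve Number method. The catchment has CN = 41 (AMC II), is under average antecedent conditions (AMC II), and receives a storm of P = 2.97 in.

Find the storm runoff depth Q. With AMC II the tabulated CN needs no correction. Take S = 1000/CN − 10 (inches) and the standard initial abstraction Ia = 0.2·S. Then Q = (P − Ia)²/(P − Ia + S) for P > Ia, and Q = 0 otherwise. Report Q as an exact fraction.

Q = 142129/243445700 in ≈ 0.001 in

CN(II) = 41; AMC II needs no correction.
Retention S: 1000/CN − 10 with CN=41.000 → S = 590/41 ≈ 14.390 in
Ia = 0.2·(590/41) = 118/41 in ≈ 2.878 in
Since P=2.970 > Ia=2.878: effective rainfall P−Ia = 377/4100 in
Q: (377/4100)² ÷ (59377/4100) = 142129/243445700 in (≈ 0.001 in)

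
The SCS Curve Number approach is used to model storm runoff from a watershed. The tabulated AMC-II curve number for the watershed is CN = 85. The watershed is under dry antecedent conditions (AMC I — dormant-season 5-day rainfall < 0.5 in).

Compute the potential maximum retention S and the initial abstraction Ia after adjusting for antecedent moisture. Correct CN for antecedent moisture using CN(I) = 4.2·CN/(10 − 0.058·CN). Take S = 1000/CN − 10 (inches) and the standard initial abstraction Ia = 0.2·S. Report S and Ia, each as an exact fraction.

S = 500/119 in ≈ 4.202 in; Ia = 100/119 in ≈ 0.840 in

Adjust CN=85 to AMC I: 4.2·85/(10 − 0.058·85) → 357 ÷ (507/100) = 11900/169 ≈ 70.414
Retention S: 1000/CN − 10 with CN=70.414 → S = 500/119 ≈ 4.202 in
Ia = 0.2S: 0.2·4.202 = 0.840 in (exactly 100/119)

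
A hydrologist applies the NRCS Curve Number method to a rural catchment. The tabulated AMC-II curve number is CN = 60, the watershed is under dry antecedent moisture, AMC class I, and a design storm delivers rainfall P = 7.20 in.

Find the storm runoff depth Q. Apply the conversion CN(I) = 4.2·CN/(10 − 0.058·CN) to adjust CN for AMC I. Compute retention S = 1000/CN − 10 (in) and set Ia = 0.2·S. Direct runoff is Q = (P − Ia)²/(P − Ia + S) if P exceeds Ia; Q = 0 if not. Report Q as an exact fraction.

Q = 401956/493605 in ≈ 0.814 in

Dry (AMC I): CN(I) = 4.2·60/(10 − 0.058·60) = 252/(163/25) = 6300/163 ≈ 38.650
Max retention: S = 1000/(6300/163) − 10 = 1000/63 in (≈ 15.873 in)
Initial abstraction Ia = S/5 = (1000/63)/5 = 200/63 ≈ 3.175 in
Since P=7.200 > Ia=3.175: effective rainfall P−Ia = 1268/315 in
Runoff Q = (P−Ia)²/(P−Ia+S) = (4.025)²/(4.025+15.873) = 401956/493605 ≈ 0.814 in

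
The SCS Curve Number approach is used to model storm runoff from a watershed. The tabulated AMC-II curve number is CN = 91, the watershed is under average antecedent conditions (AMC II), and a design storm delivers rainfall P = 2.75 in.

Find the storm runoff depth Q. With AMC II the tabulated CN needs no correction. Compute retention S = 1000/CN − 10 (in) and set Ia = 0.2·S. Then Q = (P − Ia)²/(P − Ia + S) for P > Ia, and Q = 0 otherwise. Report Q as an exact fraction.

Q = 863041/469196 in ≈ 1.839 in

Average conditions: CN = 91 (no AMC adjustment).
Max retention: S = 1000/91 − 10 = 90/91 in (≈ 0.989 in)
Ia = 0.2S: 0.2·0.989 = 0.198 in (exactly 18/91)
Excess rainfall: 2.750 − 0.198 = 2.552 in; P > Ia so Q > 0
Q = (929/364)²/((929/364) + 90/91) = (863041/132496)/(1289/364) = 863041/469196 in ≈ 1.839 in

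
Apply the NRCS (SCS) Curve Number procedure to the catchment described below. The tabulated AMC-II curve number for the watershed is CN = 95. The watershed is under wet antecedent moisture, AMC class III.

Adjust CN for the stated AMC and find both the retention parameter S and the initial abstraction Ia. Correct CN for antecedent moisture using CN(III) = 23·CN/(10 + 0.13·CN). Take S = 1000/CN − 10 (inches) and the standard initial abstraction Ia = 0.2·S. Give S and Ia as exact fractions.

S = 100/437 in ≈ 0.229 in; Ia = 20/437 in ≈ 0.046 in

CN(III) from CN(II)=95: (23·95)/(10 + 0.13·95) = 43700/447 ≈ 97.763
S = 1000/(43700/447) − 10 = 100/437 in ≈ 0.229 in
Initial abstraction Ia = S/5 = (100/437)/5 = 20/437 ≈ 0.046 in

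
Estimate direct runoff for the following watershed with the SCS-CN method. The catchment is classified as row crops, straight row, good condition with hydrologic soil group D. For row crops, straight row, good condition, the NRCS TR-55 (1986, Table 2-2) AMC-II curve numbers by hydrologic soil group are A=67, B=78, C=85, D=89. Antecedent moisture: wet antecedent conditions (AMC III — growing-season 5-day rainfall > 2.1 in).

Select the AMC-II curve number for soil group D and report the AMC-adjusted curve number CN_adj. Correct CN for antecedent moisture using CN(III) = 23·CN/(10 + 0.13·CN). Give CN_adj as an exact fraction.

CN_adj = 204700/2157 ≈ 94.900

NRCS table: row crops, straight row, good condition, soil group D → CN(II) = 89
CN(III) from CN(II)=89: (23·89)/(10 + 0.13·89) = 204700/2157 ≈ 94.900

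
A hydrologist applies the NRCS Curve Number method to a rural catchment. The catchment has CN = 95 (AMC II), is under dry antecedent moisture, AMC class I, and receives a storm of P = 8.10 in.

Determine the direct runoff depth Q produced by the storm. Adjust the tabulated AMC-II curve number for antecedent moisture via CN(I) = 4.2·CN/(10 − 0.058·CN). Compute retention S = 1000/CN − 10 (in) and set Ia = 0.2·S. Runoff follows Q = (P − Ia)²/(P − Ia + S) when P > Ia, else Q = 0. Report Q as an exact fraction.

CN(I) from CN(II)=95: (4.2·95)/(10 − 0.058·95) = 39900/449 ≈ 88.864
Retention S: 1000/CN − 10 with CN=88.864 → S = 500/399 ≈ 1.253 in
Ia = 0.2S: 0.2·1.253 = 0.251 in (exactly 100/399)
P − Ia = 8.100 − 0.251 = 31319/3990 ≈ 7.849 in (> 0, runoff occurs)
Q = (31319/3990)²/((31319/3990) + 500/399) = (980879761/15920100)/(36319/3990) = 980879761/144912810 in ≈ 6.769 in

Q = 980879761/144912810 in ≈ 6.769 in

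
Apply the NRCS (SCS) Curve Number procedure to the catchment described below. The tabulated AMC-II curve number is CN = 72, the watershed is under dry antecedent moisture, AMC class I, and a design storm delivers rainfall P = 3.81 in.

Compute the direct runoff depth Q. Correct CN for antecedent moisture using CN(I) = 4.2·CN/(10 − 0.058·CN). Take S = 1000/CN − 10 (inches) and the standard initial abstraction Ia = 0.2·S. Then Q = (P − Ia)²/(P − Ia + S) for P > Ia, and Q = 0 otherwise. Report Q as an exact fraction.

Adjust CN=72 to AMC I: 4.2·72/(10 − 0.058·72) → (1512/5) ÷ (728/125) = 675/13 ≈ 51.923
Max retention: S = 1000/(675/13) − 10 = 250/27 in (≈ 9.259 in)
Initial abstraction Ia = S/5 = (250/27)/5 = 50/27 ≈ 1.852 in
P − Ia = 3.810 − 1.852 = 5287/2700 ≈ 1.958 in (> 0, runoff occurs)
Runoff Q = (P−Ia)²/(P−Ia+S) = (1.958)²/(1.958+9.259) = 27952369/81774900 ≈ 0.342 in

Q = 27952369/81774900 in ≈ 0.342 in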